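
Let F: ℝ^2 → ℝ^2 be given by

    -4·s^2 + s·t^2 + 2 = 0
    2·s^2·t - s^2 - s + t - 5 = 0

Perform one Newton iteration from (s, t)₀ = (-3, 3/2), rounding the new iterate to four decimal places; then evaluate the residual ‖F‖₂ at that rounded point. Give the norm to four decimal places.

At (-3, 3/2): F = (-40.7500, 17.5000).
Jacobian J = [[-8·s + t^2, 2·s·t], [4·s·t - 2·s - 1, 2·s^2 + 1]].
At the point, J = [[26.2500, -9.0000], [-13.0000, 19.0000]] (det J = 381.7500).
Solving J·Δ = −F gives Δ = (1.6156, 0.1843).
Then the next iterate is (s, t)₁ = (-1.3844, 1.6843).
Re-evaluating at (-1.3844, 1.6843): F = (-9.593611, 2.608272), so ‖F‖₂ = 9.9419.

9.9419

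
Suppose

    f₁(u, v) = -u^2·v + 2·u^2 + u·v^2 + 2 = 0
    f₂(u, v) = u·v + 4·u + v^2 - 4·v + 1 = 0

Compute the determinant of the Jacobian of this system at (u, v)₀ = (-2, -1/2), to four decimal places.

J = [[-2·u·v + 4·u + v^2, -u^2 + 2·u·v], [v + 4, u + 2·v - 4]].
At the point, J = [[-9.7500, -2.0000], [3.5000, -7.0000]].
det J = 75.2500.

75.2500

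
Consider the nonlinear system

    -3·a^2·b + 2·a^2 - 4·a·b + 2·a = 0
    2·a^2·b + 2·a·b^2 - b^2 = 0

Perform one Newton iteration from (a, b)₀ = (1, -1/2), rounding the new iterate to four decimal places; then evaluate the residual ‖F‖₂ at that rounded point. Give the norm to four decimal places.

524.0291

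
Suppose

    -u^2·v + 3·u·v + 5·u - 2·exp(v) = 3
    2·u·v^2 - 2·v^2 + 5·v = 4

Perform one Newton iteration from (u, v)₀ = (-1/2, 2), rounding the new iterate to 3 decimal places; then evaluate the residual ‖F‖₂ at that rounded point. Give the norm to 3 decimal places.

At (-1/2, 2): F = (-23.77811, -6.000).
Jacobian J = [[-2·u·v + 3·v + 5, -u^2 + 3·u - 2·exp(v)], [2·v^2, 4·u·v - 4·v + 5]].
At the point, J = [[13.000, -16.52811], [8.000, -7.000]] (det J = 41.22490).
Solving J·Δ = −F gives Δ = (-1.632, -2.722).
Then the next iterate is (u, v)₁ = (-2.132, -0.722).
Re-evaluating at (-2.132, -0.722): F = (-6.73185, -10.87532), so ‖F‖₂ = 12.790.

12.790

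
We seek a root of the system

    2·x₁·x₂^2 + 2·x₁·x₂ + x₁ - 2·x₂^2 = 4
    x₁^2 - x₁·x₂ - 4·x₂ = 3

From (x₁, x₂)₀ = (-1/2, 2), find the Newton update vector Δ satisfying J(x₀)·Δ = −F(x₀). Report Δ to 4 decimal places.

At (-1/2, 2): F = (-18.5000, -9.7500).
Jacobian J = [[2·x₂^2 + 2·x₂ + 1, 4·x₁·x₂ + 2·x₁ - 4·x₂], [2·x₁ - x₂, -x₁ - 4]].
At the point, J = [[13.0000, -13.0000], [-3.0000, -3.5000]] (det J = -84.5000).
Solving J·Δ = −F gives Δ = (-0.7337, -2.1568).

(-0.7337, -2.1568)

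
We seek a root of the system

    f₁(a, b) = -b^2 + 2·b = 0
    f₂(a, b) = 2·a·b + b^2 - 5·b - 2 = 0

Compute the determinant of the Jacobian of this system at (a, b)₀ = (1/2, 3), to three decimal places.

24.000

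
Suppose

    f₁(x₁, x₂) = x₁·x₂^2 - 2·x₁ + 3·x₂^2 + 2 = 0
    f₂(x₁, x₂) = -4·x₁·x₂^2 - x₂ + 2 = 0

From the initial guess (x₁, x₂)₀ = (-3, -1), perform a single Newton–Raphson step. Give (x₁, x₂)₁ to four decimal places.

(5.0000, -1.6800)

At (-3, -1): F = (8.0000, 15.0000).
Jacobian J = [[x₂^2 - 2, 2·x₁·x₂ + 6·x₂], [-4·x₂^2, -8·x₁·x₂ - 1]].
At the point, J = [[-1.0000, 0.0000], [-4.0000, -25.0000]] (det J = 25.0000).
Solving J·Δ = −F gives Δ = (8.0000, -0.6800).
Then the next iterate is (x₁, x₂)₁ = (5.0000, -1.6800).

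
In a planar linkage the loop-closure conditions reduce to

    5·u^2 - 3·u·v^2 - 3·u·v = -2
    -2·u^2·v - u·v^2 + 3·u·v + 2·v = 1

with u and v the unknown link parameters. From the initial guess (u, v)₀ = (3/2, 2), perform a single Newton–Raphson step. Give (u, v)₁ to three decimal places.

(1.441, 1.397)

At (3/2, 2): F = (-13.750, -3.000).
Jacobian J = [[10·u - 3·v^2 - 3·v, -6·u·v - 3·u], [-4·u·v - v^2 + 3·v, -2·u^2 - 2·u·v + 3·u + 2]].
At the point, J = [[-3.000, -22.500], [-10.000, -4.000]] (det J = -213.000).
Solving J·Δ = −F gives Δ = (-0.059, -0.603).
Then the next iterate is (u, v)₁ = (1.441, 1.397).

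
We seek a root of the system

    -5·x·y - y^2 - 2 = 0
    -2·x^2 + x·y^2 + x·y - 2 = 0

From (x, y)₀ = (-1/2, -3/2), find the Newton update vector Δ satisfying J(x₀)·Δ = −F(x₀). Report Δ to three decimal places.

(1.025, 0.057)

At (-1/2, -3/2): F = (-8.000, -2.875).
Jacobian J = [[-5·y, -5·x - 2·y], [-4·x + y^2 + y, 2·x·y + x]].
At the point, J = [[7.500, 5.500], [2.750, 1.000]] (det J = -7.625).
Solving J·Δ = −F gives Δ = (1.025, 0.057).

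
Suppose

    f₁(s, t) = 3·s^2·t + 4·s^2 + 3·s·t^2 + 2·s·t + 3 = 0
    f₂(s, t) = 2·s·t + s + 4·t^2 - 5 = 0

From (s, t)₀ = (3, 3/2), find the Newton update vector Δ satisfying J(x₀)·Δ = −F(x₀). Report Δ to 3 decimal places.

(-1.169, -0.629)

At (3, 3/2): F = (108.750, 16.000).
Jacobian J = [[6·s·t + 8·s + 3·t^2 + 2·t, 3·s^2 + 6·s·t + 2·s], [2·t + 1, 2·s + 8·t]].
At the point, J = [[60.750, 60.000], [4.000, 18.000]] (det J = 853.500).
Solving J·Δ = −F gives Δ = (-1.169, -0.629).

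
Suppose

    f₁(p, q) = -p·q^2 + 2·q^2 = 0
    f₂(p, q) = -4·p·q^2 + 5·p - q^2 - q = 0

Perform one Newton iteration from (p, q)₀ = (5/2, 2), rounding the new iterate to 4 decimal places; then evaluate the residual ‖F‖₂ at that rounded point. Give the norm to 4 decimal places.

6.9099

At (5/2, 2): F = (-2.0000, -33.5000).
Jacobian J = [[-q^2, -2·p·q + 4·q], [-4·q^2 + 5, -8·p·q - 2·q - 1]].
At the point, J = [[-4.0000, -2.0000], [-11.0000, -45.0000]] (det J = 158.0000).
Solving J·Δ = −F gives Δ = (-0.1456, -0.7089).
Then the next iterate is (p, q)₁ = (2.3544, 1.2911).
Re-evaluating at (2.3544, 1.2911): F = (-0.590763, -6.884606), so ‖F‖₂ = 6.9099.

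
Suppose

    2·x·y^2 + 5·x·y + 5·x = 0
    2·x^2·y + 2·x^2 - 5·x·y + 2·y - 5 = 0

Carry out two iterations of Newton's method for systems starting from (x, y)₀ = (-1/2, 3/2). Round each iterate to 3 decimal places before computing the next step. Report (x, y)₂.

At (-1/2, 3/2): F = (-8.500, 3.000).
Jacobian J = [[2·y^2 + 5·y + 5, 4·x·y + 5·x], [4·x·y + 4·x - 5·y, 2·x^2 - 5·x + 2]].
At the point, J = [[17.000, -5.500], [-12.500, 5.000]] (det J = 16.250).
Solving J·Δ = −F gives Δ = (1.600, 3.400).
Then the next iterate is (x, y)₁ = (1.100, 4.900).
Round to (1.100, 4.900) and repeat: F = (85.272, -7.872), J = [[77.520, 27.060], [1.460, -1.080]].
Δ = (0.981, -5.962), so (x, y)₂ = (2.081, -1.062).

(2.081, -1.062)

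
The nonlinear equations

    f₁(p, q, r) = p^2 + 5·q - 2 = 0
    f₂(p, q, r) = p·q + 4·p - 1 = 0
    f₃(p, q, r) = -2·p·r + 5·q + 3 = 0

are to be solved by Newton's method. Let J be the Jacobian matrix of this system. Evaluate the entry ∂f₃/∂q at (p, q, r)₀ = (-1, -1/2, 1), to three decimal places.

5.000

∂f₃/∂q = 5.
At (-1, -1/2, 1) this is 5.000.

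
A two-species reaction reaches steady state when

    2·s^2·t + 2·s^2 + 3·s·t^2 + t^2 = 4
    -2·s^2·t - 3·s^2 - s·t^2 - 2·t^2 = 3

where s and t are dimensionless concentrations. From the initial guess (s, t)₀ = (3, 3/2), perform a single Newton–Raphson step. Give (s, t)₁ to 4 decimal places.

At (3, 3/2): F = (63.5000, -68.2500).
Jacobian J = [[4·s·t + 4·s + 3·t^2, 2·s^2 + 6·s·t + 2·t], [-4·s·t - 6·s - t^2, -2·s^2 - 2·s·t - 4·t]].
At the point, J = [[36.7500, 48.0000], [-38.2500, -33.0000]] (det J = 623.2500).
Solving J·Δ = −F gives Δ = (-1.8941, 0.1273).
Then the next iterate is (s, t)₁ = (1.1059, 1.6273).

(1.1059, 1.6273)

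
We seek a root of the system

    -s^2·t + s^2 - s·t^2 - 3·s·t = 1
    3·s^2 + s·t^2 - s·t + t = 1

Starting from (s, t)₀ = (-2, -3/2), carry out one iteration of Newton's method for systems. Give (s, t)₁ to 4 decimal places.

(-1.5280, -1.2895)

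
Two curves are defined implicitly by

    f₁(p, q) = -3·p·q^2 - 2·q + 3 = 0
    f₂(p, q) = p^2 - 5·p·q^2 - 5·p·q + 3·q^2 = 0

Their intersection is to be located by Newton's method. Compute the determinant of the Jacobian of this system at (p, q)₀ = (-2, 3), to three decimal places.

-200.000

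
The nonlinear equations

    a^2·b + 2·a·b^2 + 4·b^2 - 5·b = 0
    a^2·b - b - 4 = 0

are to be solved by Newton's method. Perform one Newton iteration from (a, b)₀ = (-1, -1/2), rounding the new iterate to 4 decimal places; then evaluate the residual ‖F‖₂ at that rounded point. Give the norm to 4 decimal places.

12.5221

At (-1, -1/2): F = (2.5000, -4.0000).
Jacobian J = [[2·a·b + 2·b^2, a^2 + 4·a·b + 8·b - 5], [2·a·b, a^2 - 1]].
At the point, J = [[1.5000, -6.0000], [1.0000, 0.0000]] (det J = 6.0000).
Solving J·Δ = −F gives Δ = (4.0000, 1.4167).
Then the next iterate is (a, b)₁ = (3.0000, 0.9167).
Re-evaluating at (3.0000, 0.9167): F = (12.070189, 3.3336), so ‖F‖₂ = 12.5221.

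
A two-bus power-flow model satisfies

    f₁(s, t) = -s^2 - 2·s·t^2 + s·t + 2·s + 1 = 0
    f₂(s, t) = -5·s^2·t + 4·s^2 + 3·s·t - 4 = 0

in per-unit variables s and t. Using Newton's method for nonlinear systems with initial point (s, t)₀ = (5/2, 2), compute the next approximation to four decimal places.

(2.0076, 1.3818)

At (5/2, 2): F = (-15.2500, -26.5000).
Jacobian J = [[-2·s - 2·t^2 + t + 2, -4·s·t + s], [-10·s·t + 8·s + 3·t, -5·s^2 + 3·s]].
At the point, J = [[-9.0000, -17.5000], [-24.0000, -23.7500]] (det J = -206.2500).
Solving J·Δ = −F gives Δ = (-0.4924, -0.6182).
Then the next iterate is (s, t)₁ = (2.0076, 1.3818).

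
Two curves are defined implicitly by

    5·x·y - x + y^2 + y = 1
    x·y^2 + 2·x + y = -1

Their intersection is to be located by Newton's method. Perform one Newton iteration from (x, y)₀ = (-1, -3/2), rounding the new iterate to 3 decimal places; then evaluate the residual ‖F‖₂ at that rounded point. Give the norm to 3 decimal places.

1.867

At (-1, -3/2): F = (8.250, -4.750).
Jacobian J = [[5·y - 1, 5·x + 2·y + 1], [y^2 + 2, 2·x·y + 1]].
At the point, J = [[-8.500, -7.000], [4.250, 4.000]] (det J = -4.250).
Solving J·Δ = −F gives Δ = (-0.059, 1.250).
Then the next iterate is (x, y)₁ = (-1.059, -0.250).
Re-evaluating at (-1.059, -0.250): F = (1.19525, -1.43419), so ‖F‖₂ = 1.867.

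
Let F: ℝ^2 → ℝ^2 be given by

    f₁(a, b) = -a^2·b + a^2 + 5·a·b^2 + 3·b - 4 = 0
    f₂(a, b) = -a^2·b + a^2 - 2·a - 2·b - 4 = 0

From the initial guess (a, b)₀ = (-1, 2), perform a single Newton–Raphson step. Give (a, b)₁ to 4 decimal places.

At (-1, 2): F = (-19.0000, -7.0000).
Jacobian J = [[-2·a·b + 2·a + 5·b^2, -a^2 + 10·a·b + 3], [-2·a·b + 2·a - 2, -a^2 - 2]].
At the point, J = [[22.0000, -18.0000], [0.0000, -3.0000]] (det J = -66.0000).
Solving J·Δ = −F gives Δ = (-1.0455, -2.3333).
Then the next iterate is (a, b)₁ = (-2.0455, -0.3333).

(-2.0455, -0.3333)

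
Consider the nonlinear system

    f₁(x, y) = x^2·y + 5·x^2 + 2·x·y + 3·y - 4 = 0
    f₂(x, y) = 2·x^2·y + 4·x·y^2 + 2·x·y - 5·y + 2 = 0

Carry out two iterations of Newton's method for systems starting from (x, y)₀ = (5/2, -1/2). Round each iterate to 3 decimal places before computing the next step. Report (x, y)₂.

At (5/2, -1/2): F = (20.125, -1.750).
Jacobian J = [[2·x·y + 10·x + 2·y, x^2 + 2·x + 3], [4·x·y + 4·y^2 + 2·y, 2·x^2 + 8·x·y + 2·x - 5]].
At the point, J = [[21.500, 14.250], [-5.000, 2.500]] (det J = 125.000).
Solving J·Δ = −F gives Δ = (-0.602, -0.504).
Then the next iterate is (x, y)₁ = (1.898, -1.004).
Round to (1.898, -1.004) and repeat: F = (3.57202, 3.62805), J = [[13.16082, 10.39840], [-5.59830, -9.24393]].
Δ = (-1.115, 1.068), so (x, y)₂ = (0.783, 0.064).

(0.783, 0.064)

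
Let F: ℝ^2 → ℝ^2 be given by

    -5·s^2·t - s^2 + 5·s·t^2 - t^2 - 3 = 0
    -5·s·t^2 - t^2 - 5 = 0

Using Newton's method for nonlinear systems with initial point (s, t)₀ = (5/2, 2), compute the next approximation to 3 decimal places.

(1.465, 1.291)

At (5/2, 2): F = (-25.750, -59.000).
Jacobian J = [[-10·s·t - 2·s + 5·t^2, -5·s^2 + 10·s·t - 2·t], [-5·t^2, -10·s·t - 2·t]].
At the point, J = [[-35.000, 14.750], [-20.000, -54.000]] (det J = 2185.000).
Solving J·Δ = −F gives Δ = (-1.035, -0.709).
Then the next iterate is (s, t)₁ = (1.465, 1.291).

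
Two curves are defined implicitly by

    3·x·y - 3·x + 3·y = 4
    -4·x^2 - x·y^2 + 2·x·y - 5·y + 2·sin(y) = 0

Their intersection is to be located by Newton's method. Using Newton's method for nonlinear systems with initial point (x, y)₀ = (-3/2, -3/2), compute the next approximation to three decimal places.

(-1.233, -1.000)

At (-3/2, -3/2): F = (2.750, 4.38001).
Jacobian J = [[3·y - 3, 3·x + 3], [-8·x - y^2 + 2·y, -2·x·y + 2·x + 2·cos(y) - 5]].
At the point, J = [[-7.500, -1.500], [6.750, -12.35853]] (det J = 102.81394).
Solving J·Δ = −F gives Δ = (0.267, 0.500).
Then the next iterate is (x, y)₁ = (-1.233, -1.000).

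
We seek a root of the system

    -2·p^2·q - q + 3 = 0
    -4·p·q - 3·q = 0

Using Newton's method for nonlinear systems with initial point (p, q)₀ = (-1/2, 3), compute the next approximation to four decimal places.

(-0.6250, 1.5000)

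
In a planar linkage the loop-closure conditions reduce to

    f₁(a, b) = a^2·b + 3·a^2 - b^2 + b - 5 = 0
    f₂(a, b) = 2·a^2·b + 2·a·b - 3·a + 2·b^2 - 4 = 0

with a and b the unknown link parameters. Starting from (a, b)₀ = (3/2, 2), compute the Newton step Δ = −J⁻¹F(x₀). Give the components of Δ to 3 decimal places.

(-0.317, -0.670)

At (3/2, 2): F = (4.250, 14.500).
Jacobian J = [[2·a·b + 6·a, a^2 - 2·b + 1], [4·a·b + 2·b - 3, 2·a^2 + 2·a + 4·b]].
At the point, J = [[15.000, -0.750], [13.000, 15.500]] (det J = 242.250).
Solving J·Δ = −F gives Δ = (-0.317, -0.670).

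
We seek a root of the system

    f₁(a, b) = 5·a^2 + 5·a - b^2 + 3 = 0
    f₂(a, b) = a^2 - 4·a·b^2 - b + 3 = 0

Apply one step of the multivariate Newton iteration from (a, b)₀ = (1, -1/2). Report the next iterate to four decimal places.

At (1, -1/2): F = (12.7500, 3.5000).
Jacobian J = [[10·a + 5, -2·b], [2·a - 4·b^2, -8·a·b - 1]].
At the point, J = [[15.0000, 1.0000], [1.0000, 3.0000]] (det J = 44.0000).
Solving J·Δ = −F gives Δ = (-0.7898, -0.9034).
Then the next iterate is (a, b)₁ = (0.2102, -1.4034).

(0.2102, -1.4034)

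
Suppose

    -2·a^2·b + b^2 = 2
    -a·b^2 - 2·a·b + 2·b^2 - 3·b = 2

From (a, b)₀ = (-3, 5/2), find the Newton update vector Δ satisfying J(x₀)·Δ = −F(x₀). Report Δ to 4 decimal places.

At (-3, 5/2): F = (-40.7500, 36.7500).
Jacobian J = [[-4·a·b, -2·a^2 + 2·b], [-b^2 - 2·b, -2·a·b - 2·a + 4·b - 3]].
At the point, J = [[30.0000, -13.0000], [-11.2500, 28.0000]] (det J = 693.7500).
Solving J·Δ = −F gives Δ = (0.9560, -0.9284).

(0.9560, -0.9284)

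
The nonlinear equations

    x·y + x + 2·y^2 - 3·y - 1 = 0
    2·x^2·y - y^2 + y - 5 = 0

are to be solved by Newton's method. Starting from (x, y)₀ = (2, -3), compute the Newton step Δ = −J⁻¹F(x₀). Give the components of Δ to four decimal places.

(-0.5936, 1.7836)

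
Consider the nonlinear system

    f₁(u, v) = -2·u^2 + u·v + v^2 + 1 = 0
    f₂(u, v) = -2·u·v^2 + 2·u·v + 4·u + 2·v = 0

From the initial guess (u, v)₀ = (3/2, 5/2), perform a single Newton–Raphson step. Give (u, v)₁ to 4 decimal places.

(2.5974, 2.0909)

At (3/2, 5/2): F = (6.5000, -0.2500).
Jacobian J = [[-4·u + v, u + 2·v], [-2·v^2 + 2·v + 4, -4·u·v + 2·u + 2]].
At the point, J = [[-3.5000, 6.5000], [-3.5000, -10.0000]] (det J = 57.7500).
Solving J·Δ = −F gives Δ = (1.0974, -0.4091).
Then the next iterate is (u, v)₁ = (2.5974, 2.0909).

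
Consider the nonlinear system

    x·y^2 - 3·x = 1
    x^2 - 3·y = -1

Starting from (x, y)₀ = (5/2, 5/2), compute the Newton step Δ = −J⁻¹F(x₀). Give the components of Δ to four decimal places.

At (5/2, 5/2): F = (7.1250, -0.2500).
Jacobian J = [[y^2 - 3, 2·x·y], [2·x, -3]].
At the point, J = [[3.2500, 12.5000], [5.0000, -3.0000]] (det J = -72.2500).
Solving J·Δ = −F gives Δ = (-0.2526, -0.5043).

(-0.2526, -0.5043)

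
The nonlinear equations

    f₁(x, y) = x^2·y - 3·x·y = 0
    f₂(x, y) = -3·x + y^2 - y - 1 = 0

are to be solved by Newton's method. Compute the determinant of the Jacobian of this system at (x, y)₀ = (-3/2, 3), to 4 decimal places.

J = [[2·x·y - 3·y, x^2 - 3·x], [-3, 2·y - 1]].
At the point, J = [[-18.0000, 6.7500], [-3.0000, 5.0000]].
det J = -69.7500.

-69.7500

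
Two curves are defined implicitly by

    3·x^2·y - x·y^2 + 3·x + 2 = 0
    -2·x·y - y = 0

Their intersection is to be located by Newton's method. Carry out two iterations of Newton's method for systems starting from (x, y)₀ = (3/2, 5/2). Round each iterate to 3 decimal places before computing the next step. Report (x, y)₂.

(-0.073, 0.637)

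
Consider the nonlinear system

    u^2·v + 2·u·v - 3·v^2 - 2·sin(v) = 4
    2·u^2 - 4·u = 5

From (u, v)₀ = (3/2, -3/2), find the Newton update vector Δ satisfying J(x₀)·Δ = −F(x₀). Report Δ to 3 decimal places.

(3.250, 2.906)

At (3/2, -3/2): F = (-16.63001, -6.500).
Jacobian J = [[2·u·v + 2·v, u^2 + 2·u - 6·v - 2·cos(v)], [4·u - 4, 0]].
At the point, J = [[-7.500, 14.10853], [2.000, 0.000]] (det J = -28.21705).
Solving J·Δ = −F gives Δ = (3.250, 2.906).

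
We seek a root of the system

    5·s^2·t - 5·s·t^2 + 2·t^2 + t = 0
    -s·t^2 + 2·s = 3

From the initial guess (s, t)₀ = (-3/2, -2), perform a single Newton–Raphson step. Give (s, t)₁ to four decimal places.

(-2.2265, -1.7578)

At (-3/2, -2): F = (13.5000, 0.0000).
Jacobian J = [[10·s·t - 5·t^2, 5·s^2 - 10·s·t + 4·t + 1], [-t^2 + 2, -2·s·t]].
At the point, J = [[10.0000, -25.7500], [-2.0000, -6.0000]] (det J = -111.5000).
Solving J·Δ = −F gives Δ = (-0.7265, 0.2422).
Then the next iterate is (s, t)₁ = (-2.2265, -1.7578).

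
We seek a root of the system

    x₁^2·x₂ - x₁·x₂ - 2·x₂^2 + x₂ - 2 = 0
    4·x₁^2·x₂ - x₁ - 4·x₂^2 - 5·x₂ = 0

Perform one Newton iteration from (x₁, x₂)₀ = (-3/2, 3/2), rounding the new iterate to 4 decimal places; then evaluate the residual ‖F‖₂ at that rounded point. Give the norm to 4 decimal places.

0.4852

At (-3/2, 3/2): F = (0.6250, -1.5000).
Jacobian J = [[2·x₁·x₂ - x₂, x₁^2 - x₁ - 4·x₂ + 1], [8·x₁·x₂ - 1, 4·x₁^2 - 8·x₂ - 5]].
At the point, J = [[-6.0000, -1.2500], [-19.0000, -8.0000]] (det J = 24.2500).
Solving J·Δ = −F gives Δ = (0.2835, -0.8608).
Then the next iterate is (x₁, x₂)₁ = (-1.2165, 0.6392).
Re-evaluating at (-1.2165, 0.6392): F = (-0.454432, 0.169931), so ‖F‖₂ = 0.4852.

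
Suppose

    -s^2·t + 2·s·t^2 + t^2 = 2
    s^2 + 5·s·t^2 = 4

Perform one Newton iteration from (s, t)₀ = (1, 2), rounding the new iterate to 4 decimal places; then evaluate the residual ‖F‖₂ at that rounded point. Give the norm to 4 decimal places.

4.4846

At (1, 2): F = (8.0000, 17.0000).
Jacobian J = [[-2·s·t + 2·t^2, -s^2 + 4·s·t + 2·t], [2·s + 5·t^2, 10·s·t]].
At the point, J = [[4.0000, 11.0000], [22.0000, 20.0000]] (det J = -162.0000).
Solving J·Δ = −F gives Δ = (-0.1667, -0.6667).
Then the next iterate is (s, t)₁ = (0.8333, 1.3333).
Re-evaluating at (0.8333, 1.3333): F = (1.814556, 4.101130), so ‖F‖₂ = 4.4846.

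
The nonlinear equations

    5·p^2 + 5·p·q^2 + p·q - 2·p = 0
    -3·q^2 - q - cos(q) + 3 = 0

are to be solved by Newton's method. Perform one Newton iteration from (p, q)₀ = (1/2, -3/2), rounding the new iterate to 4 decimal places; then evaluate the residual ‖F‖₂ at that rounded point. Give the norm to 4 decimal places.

1.4523

At (1/2, -3/2): F = (5.1250, -2.320737).
Jacobian J = [[10·p + 5·q^2 + q - 2, 10·p·q + p], [0, -6·q + sin(q) - 1]].
At the point, J = [[12.7500, -7.0000], [0.0000, 7.002505]] (det J = 89.281939).
Solving J·Δ = −F gives Δ = (-0.2200, 0.3314).
Then the next iterate is (p, q)₁ = (0.2800, -1.1686).
Re-evaluating at (0.2800, -1.1686): F = (1.416668, -0.319718), so ‖F‖₂ = 1.4523.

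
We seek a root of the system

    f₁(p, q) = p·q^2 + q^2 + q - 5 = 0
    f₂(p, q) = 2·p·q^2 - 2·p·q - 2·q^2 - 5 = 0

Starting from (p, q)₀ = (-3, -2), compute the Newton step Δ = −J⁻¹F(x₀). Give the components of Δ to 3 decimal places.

(2.932, 0.364)

At (-3, -2): F = (-15.000, -49.000).
Jacobian J = [[q^2, 2·p·q + 2·q + 1], [2·q^2 - 2·q, 4·p·q - 2·p - 4·q]].
At the point, J = [[4.000, 9.000], [12.000, 38.000]] (det J = 44.000).
Solving J·Δ = −F gives Δ = (2.932, 0.364).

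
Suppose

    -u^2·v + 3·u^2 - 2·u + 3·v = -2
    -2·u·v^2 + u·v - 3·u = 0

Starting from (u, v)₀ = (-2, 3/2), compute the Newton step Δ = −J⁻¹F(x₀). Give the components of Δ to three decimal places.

(2.058, 0.035)

At (-2, 3/2): F = (16.500, 12.000).
Jacobian J = [[-2·u·v + 6·u - 2, -u^2 + 3], [-2·v^2 + v - 3, -4·u·v + u]].
At the point, J = [[-8.000, -1.000], [-6.000, 10.000]] (det J = -86.000).
Solving J·Δ = −F gives Δ = (2.058, 0.035).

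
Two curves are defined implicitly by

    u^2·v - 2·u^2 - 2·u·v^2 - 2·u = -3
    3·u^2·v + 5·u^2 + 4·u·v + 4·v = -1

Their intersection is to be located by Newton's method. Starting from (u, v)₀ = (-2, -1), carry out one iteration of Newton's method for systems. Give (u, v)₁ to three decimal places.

(-4.750, -6.750)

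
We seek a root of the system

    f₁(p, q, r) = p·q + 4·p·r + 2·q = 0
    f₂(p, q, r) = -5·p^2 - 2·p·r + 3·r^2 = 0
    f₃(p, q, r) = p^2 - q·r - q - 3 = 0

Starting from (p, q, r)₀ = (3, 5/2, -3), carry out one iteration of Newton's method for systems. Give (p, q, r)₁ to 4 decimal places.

At (3, 5/2, -3): F = (-23.5000, 0.0000, 11.0000).
Jacobian J = [[q + 4·r, p + 2, 4·p], [-10·p - 2·r, 0, -2·p + 6·r], [2·p, -r - 1, -q]].
At the point, J = [[-9.5000, 5.0000, 12.0000], [-24.0000, 0.0000, -24.0000], [6.0000, 2.0000, -2.5000]] (det J = -2052.0000).
Solving J·Δ = −F gives Δ = (-1.1930, -0.4298, 1.1930).
Then the next iterate is (p, q, r)₁ = (1.8070, 2.0702, -1.8070).

(1.8070, 2.0702, -1.8070)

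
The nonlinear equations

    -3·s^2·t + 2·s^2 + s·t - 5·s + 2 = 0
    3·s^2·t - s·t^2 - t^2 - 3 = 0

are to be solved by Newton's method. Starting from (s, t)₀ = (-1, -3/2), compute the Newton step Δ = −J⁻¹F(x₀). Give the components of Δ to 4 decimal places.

(0.4762, 1.4286)

At (-1, -3/2): F = (15.0000, -7.5000).
Jacobian J = [[-6·s·t + 4·s + t - 5, -3·s^2 + s], [6·s·t - t^2, 3·s^2 - 2·s·t - 2·t]].
At the point, J = [[-19.5000, -4.0000], [6.7500, 3.0000]] (det J = -31.5000).
Solving J·Δ = −F gives Δ = (0.4762, 1.4286).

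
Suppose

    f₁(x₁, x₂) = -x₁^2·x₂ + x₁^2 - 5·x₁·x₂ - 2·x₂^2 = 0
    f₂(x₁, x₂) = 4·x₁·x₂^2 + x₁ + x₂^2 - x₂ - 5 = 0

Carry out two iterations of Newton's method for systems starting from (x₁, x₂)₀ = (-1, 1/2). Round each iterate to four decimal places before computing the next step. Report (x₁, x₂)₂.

(-1.1096, -0.6145)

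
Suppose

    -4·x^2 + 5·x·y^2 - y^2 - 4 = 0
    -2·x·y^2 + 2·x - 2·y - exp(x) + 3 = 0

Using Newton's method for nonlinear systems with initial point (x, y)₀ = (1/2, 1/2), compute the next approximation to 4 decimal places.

(-0.9426, 0.9386)

At (1/2, 1/2): F = (-4.6250, 1.101279).
Jacobian J = [[-8·x + 5·y^2, 10·x·y - 2·y], [-2·y^2 - exp(x) + 2, -4·x·y - 2]].
At the point, J = [[-2.7500, 1.5000], [-0.148721, -3.0000]] (det J = 8.473082).
Solving J·Δ = −F gives Δ = (-1.4426, 0.4386).
Then the next iterate is (x, y)₁ = (-0.9426, 0.9386).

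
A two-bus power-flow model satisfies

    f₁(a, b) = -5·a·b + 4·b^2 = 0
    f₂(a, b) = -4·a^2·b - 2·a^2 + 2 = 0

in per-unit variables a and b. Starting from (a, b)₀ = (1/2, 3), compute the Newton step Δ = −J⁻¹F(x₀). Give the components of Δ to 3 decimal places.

At (1/2, 3): F = (28.500, -1.500).
Jacobian J = [[-5·b, -5·a + 8·b], [-8·a·b - 4·a, -4·a^2]].
At the point, J = [[-15.000, 21.500], [-14.000, -1.000]] (det J = 316.000).
Solving J·Δ = −F gives Δ = (-0.012, -1.334).

(-0.012, -1.334)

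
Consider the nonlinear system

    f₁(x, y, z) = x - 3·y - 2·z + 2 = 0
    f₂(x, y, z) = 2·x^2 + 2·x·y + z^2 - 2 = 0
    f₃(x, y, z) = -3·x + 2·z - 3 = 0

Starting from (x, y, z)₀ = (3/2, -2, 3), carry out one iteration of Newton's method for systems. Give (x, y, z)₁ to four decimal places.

(0.1667, -0.4444, 1.7500)

At (3/2, -2, 3): F = (3.5000, 5.5000, -1.5000).
Jacobian J = [[1, -3, -2], [4·x + 2·y, 2·x, 2·z], [-3, 0, 2]].
At the point, J = [[1.0000, -3.0000, -2.0000], [2.0000, 3.0000, 6.0000], [-3.0000, 0.0000, 2.0000]] (det J = 54.0000).
Solving J·Δ = −F gives Δ = (-1.3333, 1.5556, -1.2500).
Then the next iterate is (x, y, z)₁ = (0.1667, -0.4444, 1.7500).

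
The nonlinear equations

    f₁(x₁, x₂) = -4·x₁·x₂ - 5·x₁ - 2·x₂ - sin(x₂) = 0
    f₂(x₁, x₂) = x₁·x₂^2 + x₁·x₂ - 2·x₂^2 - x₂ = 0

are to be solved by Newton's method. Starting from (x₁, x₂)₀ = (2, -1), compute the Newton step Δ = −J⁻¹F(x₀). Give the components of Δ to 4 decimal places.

(-9.6988, 1.0000)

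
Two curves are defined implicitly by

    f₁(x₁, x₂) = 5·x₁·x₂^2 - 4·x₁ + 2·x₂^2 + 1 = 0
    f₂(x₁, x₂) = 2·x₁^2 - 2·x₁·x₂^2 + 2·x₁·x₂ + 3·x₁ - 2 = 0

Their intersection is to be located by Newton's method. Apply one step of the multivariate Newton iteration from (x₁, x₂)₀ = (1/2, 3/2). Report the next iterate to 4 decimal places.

(0.3684, 0.8947)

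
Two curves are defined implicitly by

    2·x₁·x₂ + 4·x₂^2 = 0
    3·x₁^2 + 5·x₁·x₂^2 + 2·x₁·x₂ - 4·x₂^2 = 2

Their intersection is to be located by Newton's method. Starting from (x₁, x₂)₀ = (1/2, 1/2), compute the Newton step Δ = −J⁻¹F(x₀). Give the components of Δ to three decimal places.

(0.182, -0.336)

At (1/2, 1/2): F = (1.500, -1.125).
Jacobian J = [[2·x₂, 2·x₁ + 8·x₂], [6·x₁ + 5·x₂^2 + 2·x₂, 10·x₁·x₂ + 2·x₁ - 8·x₂]].
At the point, J = [[1.000, 5.000], [5.250, -0.500]] (det J = -26.750).
Solving J·Δ = −F gives Δ = (0.182, -0.336).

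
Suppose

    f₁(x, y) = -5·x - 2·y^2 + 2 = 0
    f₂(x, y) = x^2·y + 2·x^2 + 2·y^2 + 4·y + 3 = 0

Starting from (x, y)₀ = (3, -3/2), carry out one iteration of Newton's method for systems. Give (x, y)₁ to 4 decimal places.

At (3, -3/2): F = (-17.5000, 6.0000).
Jacobian J = [[-5, -4·y], [2·x·y + 4·x, x^2 + 4·y + 4]].
At the point, J = [[-5.0000, 6.0000], [3.0000, 7.0000]] (det J = -53.0000).
Solving J·Δ = −F gives Δ = (-2.9906, 0.4245).
Then the next iterate is (x, y)₁ = (0.0094, -1.0755).

(0.0094, -1.0755)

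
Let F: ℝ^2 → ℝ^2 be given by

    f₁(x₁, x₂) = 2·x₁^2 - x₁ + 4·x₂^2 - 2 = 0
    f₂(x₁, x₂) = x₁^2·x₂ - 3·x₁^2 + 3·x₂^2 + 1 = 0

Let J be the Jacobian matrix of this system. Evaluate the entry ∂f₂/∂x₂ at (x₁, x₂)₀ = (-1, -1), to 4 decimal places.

∂f₂/∂x₂ = x₁^2 + 6·x₂.
At (-1, -1) this is -5.0000.

-5.0000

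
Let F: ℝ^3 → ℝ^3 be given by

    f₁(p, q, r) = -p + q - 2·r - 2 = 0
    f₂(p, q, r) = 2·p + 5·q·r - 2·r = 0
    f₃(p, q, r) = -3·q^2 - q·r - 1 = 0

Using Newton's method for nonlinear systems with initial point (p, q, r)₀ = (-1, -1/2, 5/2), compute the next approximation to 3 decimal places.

(-4.967, 1.011, 1.989)

At (-1, -1/2, 5/2): F = (-6.500, -13.250, -0.500).
Jacobian J = [[-1, 1, -2], [2, 5·r, 5·q - 2], [0, -6·q - r, -q]].
At the point, J = [[-1.000, 1.000, -2.000], [2.000, 12.500, -4.500], [0.000, 0.500, 0.500]] (det J = -11.500).
Solving J·Δ = −F gives Δ = (-3.967, 1.511, -0.511).
Then the next iterate is (p, q, r)₁ = (-4.967, 1.011, 1.989).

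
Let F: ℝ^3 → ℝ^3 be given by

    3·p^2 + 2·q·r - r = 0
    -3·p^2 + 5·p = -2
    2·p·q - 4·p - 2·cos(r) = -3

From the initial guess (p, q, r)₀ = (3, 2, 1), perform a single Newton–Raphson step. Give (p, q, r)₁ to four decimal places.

At (3, 2, 1): F = (30.0000, -10.0000, 1.919395).
Jacobian J = [[6·p, 2·r, 2·q - 1], [-6·p + 5, 0, 0], [2·q - 4, 2·p, 2·sin(r)]].
At the point, J = [[18.0000, 2.0000, 3.0000], [-13.0000, 0.0000, 0.0000], [0.0000, 6.0000, 1.682942]] (det J = -190.243509).
Solving J·Δ = −F gives Δ = (-0.7692, 1.4642, -6.3608).
Then the next iterate is (p, q, r)₁ = (2.2308, 3.4642, -5.3608).

(2.2308, 3.4642, -5.3608)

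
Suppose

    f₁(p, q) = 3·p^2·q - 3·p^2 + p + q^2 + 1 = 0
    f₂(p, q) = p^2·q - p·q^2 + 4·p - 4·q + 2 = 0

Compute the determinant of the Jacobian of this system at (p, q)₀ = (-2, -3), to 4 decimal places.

J = [[6·p·q - 6·p + 1, 3·p^2 + 2·q], [2·p·q - q^2 + 4, p^2 - 2·p·q - 4]].
At the point, J = [[49.0000, 6.0000], [7.0000, -12.0000]].
det J = -630.0000.

-630.0000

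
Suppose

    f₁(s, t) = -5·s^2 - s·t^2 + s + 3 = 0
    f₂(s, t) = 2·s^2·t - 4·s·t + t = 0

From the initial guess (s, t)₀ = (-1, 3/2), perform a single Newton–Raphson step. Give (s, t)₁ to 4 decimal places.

(-0.6221, 0.6478)

At (-1, 3/2): F = (-0.7500, 10.5000).
Jacobian J = [[-10·s - t^2 + 1, -2·s·t], [4·s·t - 4·t, 2·s^2 - 4·s + 1]].
At the point, J = [[8.7500, 3.0000], [-12.0000, 7.0000]] (det J = 97.2500).
Solving J·Δ = −F gives Δ = (0.3779, -0.8522).
Then the next iterate is (s, t)₁ = (-0.6221, 0.6478).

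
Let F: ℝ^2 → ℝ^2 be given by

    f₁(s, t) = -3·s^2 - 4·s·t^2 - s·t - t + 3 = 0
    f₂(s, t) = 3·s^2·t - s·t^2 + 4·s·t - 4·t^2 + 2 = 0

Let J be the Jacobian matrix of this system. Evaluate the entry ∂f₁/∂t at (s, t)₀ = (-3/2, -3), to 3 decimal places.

-35.500

∂f₁/∂t = -8·s·t - s - 1.
At (-3/2, -3) this is -35.500.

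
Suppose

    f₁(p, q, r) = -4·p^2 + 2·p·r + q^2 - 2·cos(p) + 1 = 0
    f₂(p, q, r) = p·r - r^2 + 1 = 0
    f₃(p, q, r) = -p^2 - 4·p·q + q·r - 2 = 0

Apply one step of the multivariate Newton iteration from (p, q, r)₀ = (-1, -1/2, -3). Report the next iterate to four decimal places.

At (-1, -1/2, -3): F = (2.169395, -5.0000, -3.5000).
Jacobian J = [[-8·p + 2·r + 2·sin(p), 2·q, 2·p], [r, 0, p - 2·r], [-2·p - 4·q, -4·p + r, q]].
At the point, J = [[0.317058, -1.0000, -2.0000], [-3.0000, 0.0000, 5.0000], [4.0000, 1.0000, -0.5000]] (det J = -14.085290).
Solving J·Δ = −F gives Δ = (1.3598, -1.0312, 1.8159).
Then the next iterate is (p, q, r)₁ = (0.3598, -1.5312, -1.1841).

(0.3598, -1.5312, -1.1841)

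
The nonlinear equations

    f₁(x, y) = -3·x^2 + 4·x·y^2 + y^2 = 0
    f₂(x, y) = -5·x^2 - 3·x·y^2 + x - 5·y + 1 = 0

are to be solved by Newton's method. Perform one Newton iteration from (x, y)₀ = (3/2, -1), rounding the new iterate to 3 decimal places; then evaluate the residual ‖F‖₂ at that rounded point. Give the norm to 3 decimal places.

At (3/2, -1): F = (0.250, -8.250).
Jacobian J = [[-6·x + 4·y^2, 8·x·y + 2·y], [-10·x - 3·y^2 + 1, -6·x·y - 5]].
At the point, J = [[-5.000, -14.000], [-17.000, 4.000]] (det J = -258.000).
Solving J·Δ = −F gives Δ = (-0.444, 0.176).
Then the next iterate is (x, y)₁ = (1.056, -0.824).
Re-evaluating at (1.056, -0.824): F = (0.20156, -1.55068), so ‖F‖₂ = 1.564.

1.564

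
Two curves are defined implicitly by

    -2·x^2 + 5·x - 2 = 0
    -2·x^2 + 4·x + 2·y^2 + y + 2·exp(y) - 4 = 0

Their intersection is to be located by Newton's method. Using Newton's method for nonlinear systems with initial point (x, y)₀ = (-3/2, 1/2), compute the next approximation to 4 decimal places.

(-0.2273, 0.0991)

At (-3/2, 1/2): F = (-14.0000, -10.202557).
Jacobian J = [[-4·x + 5, 0], [-4·x + 4, 4·y + 2·exp(y) + 1]].
At the point, J = [[11.0000, 0.0000], [10.0000, 6.297443]] (det J = 69.271868).
Solving J·Δ = −F gives Δ = (1.2727, -0.4009).
Then the next iterate is (x, y)₁ = (-0.2273, 0.0991).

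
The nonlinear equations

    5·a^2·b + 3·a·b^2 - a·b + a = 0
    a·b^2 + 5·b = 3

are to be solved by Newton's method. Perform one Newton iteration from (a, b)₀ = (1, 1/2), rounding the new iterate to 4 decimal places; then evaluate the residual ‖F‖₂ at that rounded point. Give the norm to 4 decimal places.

0.7481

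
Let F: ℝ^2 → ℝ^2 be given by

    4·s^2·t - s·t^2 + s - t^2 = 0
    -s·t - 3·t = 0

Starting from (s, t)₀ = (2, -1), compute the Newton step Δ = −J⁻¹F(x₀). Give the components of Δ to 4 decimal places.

(0.4310, 1.0862)

At (2, -1): F = (-17.0000, 5.0000).
Jacobian J = [[8·s·t - t^2 + 1, 4·s^2 - 2·s·t - 2·t], [-t, -s - 3]].
At the point, J = [[-16.0000, 22.0000], [1.0000, -5.0000]] (det J = 58.0000).
Solving J·Δ = −F gives Δ = (0.4310, 1.0862).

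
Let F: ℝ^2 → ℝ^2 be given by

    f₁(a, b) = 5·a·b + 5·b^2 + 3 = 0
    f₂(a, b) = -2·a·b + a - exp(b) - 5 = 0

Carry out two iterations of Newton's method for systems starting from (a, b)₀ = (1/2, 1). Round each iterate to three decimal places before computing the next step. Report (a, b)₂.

At (1/2, 1): F = (10.500, -8.21828).
Jacobian J = [[5·b, 5·a + 10·b], [-2·b + 1, -2·a - exp(b)]].
At the point, J = [[5.000, 12.500], [-1.000, -3.71828]] (det J = -6.09141).
Solving J·Δ = −F gives Δ = (10.455, -5.022).
Then the next iterate is (a, b)₁ = (10.955, -4.022).
Round to (10.955, -4.022) and repeat: F = (-136.42263, 94.05910), J = [[-20.110, 14.555], [9.044, -21.92792]].
Δ = (-5.245, 2.126), so (a, b)₂ = (5.710, -1.896).

(5.710, -1.896)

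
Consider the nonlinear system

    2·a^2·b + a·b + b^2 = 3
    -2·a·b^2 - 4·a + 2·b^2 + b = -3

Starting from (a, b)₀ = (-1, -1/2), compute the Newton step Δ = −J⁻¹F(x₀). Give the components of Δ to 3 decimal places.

At (-1, -1/2): F = (-3.250, 7.500).
Jacobian J = [[4·a·b + b, 2·a^2 + a + 2·b], [-2·b^2 - 4, -4·a·b + 4·b + 1]].
At the point, J = [[1.500, 0.000], [-4.500, -3.000]] (det J = -4.500).
Solving J·Δ = −F gives Δ = (2.167, -0.750).

(2.167, -0.750)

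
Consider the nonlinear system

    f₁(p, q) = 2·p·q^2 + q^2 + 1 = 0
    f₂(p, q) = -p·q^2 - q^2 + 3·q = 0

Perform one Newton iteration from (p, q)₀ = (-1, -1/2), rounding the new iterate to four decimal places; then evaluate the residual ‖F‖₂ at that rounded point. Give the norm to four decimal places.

0.9538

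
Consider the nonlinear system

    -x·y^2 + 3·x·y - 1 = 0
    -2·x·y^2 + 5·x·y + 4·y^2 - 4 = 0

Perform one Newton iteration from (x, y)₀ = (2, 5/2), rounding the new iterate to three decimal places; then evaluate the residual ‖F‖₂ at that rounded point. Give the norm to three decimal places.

15.108

At (2, 5/2): F = (1.500, 21.000).
Jacobian J = [[-y^2 + 3·y, -2·x·y + 3·x], [-2·y^2 + 5·y, -4·x·y + 5·x + 8·y]].
At the point, J = [[1.250, -4.000], [0.000, 10.000]] (det J = 12.500).
Solving J·Δ = −F gives Δ = (-7.920, -2.100).
Then the next iterate is (x, y)₁ = (-5.920, 0.400).
Re-evaluating at (-5.920, 0.400): F = (-7.15680, -13.30560), so ‖F‖₂ = 15.108.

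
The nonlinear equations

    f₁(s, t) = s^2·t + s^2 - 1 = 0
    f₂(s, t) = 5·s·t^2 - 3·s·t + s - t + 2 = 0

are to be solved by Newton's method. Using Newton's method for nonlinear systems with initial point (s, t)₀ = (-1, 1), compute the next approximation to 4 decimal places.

(-0.7931, 0.8276)

At (-1, 1): F = (1.0000, -2.0000).
Jacobian J = [[2·s·t + 2·s, s^2], [5·t^2 - 3·t + 1, 10·s·t - 3·s - 1]].
At the point, J = [[-4.0000, 1.0000], [3.0000, -8.0000]] (det J = 29.0000).
Solving J·Δ = −F gives Δ = (0.2069, -0.1724).
Then the next iterate is (s, t)₁ = (-0.7931, 0.8276).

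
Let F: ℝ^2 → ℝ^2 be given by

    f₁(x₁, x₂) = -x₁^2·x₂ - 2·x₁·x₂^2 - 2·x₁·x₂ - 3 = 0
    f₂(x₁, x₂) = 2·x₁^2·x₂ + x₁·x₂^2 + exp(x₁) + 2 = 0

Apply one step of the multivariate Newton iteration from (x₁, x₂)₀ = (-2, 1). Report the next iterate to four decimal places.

(-0.8877, 0.8750)

At (-2, 1): F = (1.0000, 8.135335).
Jacobian J = [[-2·x₁·x₂ - 2·x₂^2 - 2·x₂, -x₁^2 - 4·x₁·x₂ - 2·x₁], [4·x₁·x₂ + x₂^2 + exp(x₁), 2·x₁^2 + 2·x₁·x₂]].
At the point, J = [[0.0000, 8.0000], [-6.864665, 4.0000]] (det J = 54.917318).
Solving J·Δ = −F gives Δ = (1.1123, -0.1250).
Then the next iterate is (x₁, x₂)₁ = (-0.8877, 0.8750).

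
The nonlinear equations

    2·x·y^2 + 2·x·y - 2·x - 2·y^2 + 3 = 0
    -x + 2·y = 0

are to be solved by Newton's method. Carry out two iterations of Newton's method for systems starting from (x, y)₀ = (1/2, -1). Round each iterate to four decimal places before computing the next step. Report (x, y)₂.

(5.3039, 2.6520)

At (1/2, -1): F = (0.0000, -2.5000).
Jacobian J = [[2·y^2 + 2·y - 2, 4·x·y + 2·x - 4·y], [-1, 2]].
At the point, J = [[-2.0000, 3.0000], [-1.0000, 2.0000]] (det J = -1.0000).
Solving J·Δ = −F gives Δ = (7.5000, 5.0000).
Then the next iterate is (x, y)₁ = (8.0000, 4.0000).
Round to (8.0000, 4.0000) and repeat: F = (275.0000, 0.0000), J = [[38.0000, 128.0000], [-1.0000, 2.0000]].
Δ = (-2.6961, -1.3480), so (x, y)₂ = (5.3039, 2.6520).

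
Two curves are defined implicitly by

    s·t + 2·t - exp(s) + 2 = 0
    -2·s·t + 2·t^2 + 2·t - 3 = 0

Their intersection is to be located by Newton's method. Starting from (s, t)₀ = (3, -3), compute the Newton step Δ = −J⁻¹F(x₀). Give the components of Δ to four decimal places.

At (3, -3): F = (-33.085537, 27.0000).
Jacobian J = [[t - exp(s), s + 2], [-2·t, -2·s + 4·t + 2]].
At the point, J = [[-23.085537, 5.0000], [6.0000, -16.0000]] (det J = 339.368591).
Solving J·Δ = −F gives Δ = (-1.1621, 1.2517).

(-1.1621, 1.2517)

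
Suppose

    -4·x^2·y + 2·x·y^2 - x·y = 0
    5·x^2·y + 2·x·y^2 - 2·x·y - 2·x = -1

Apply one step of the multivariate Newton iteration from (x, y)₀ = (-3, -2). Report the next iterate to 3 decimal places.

(-2.064, -1.287)

At (-3, -2): F = (42.000, -119.000).
Jacobian J = [[-8·x·y + 2·y^2 - y, -4·x^2 + 4·x·y - x], [10·x·y + 2·y^2 - 2·y - 2, 5·x^2 + 4·x·y - 2·x]].
At the point, J = [[-38.000, -9.000], [70.000, 75.000]] (det J = -2220.000).
Solving J·Δ = −F gives Δ = (0.936, 0.713).
Then the next iterate is (x, y)₁ = (-2.064, -1.287).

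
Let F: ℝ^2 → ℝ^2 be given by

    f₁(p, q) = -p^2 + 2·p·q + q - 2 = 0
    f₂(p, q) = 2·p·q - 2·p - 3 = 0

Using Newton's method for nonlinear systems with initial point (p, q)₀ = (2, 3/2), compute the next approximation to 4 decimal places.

At (2, 3/2): F = (1.5000, -1.0000).
Jacobian J = [[-2·p + 2·q, 2·p + 1], [2·q - 2, 2·p]].
At the point, J = [[-1.0000, 5.0000], [1.0000, 4.0000]] (det J = -9.0000).
Solving J·Δ = −F gives Δ = (1.2222, -0.0556).
Then the next iterate is (p, q)₁ = (3.2222, 1.4444).

(3.2222, 1.4444)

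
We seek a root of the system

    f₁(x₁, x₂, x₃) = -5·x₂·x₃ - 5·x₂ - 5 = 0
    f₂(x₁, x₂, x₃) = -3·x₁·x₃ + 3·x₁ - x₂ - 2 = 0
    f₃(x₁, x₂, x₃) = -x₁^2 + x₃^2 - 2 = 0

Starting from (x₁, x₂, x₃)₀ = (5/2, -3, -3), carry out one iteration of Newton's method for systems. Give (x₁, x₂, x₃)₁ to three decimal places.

(0.926, -1.654, -1.564)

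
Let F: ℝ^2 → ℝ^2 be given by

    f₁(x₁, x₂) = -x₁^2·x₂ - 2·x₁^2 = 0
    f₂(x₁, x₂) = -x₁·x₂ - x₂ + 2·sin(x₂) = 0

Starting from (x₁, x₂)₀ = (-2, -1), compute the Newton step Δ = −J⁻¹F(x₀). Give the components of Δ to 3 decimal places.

(1.546, 0.546)

At (-2, -1): F = (-4.000, -2.68294).
Jacobian J = [[-2·x₁·x₂ - 4·x₁, -x₁^2], [-x₂, -x₁ + 2·cos(x₂) - 1]].
At the point, J = [[4.000, -4.000], [1.000, 2.08060]] (det J = 12.32242).
Solving J·Δ = −F gives Δ = (1.546, 0.546).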